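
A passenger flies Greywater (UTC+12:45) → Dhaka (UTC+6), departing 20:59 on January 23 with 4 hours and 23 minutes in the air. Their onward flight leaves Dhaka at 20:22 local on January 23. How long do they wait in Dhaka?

1 hour 45 minutes

Convert departure to UTC: 20:59 − 12:45 = 08:14 UTC on Jan 23.
Add 4 hours and 23 minutes flight time → 12:37 UTC.
Dhaka is UTC+6:00, so local arrival = 12:37 + 6:00 = 18:37 on Jan 23.
Layover = 20:22 − 18:37 = 1 hour 45 minutes.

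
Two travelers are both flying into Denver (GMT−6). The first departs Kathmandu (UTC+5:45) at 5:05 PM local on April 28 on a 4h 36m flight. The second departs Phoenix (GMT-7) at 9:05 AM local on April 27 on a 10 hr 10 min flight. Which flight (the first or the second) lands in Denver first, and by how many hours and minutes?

Flight 1 in UTC: 5:05 PM − 5:45 = 11:20 AM on Apr 28.
+4 hours and 36 minutes → arrive 3:56 PM UTC on Apr 28.
Flight 2 in UTC: 9:05 AM + 7:00 = 4:05 PM on Apr 27.
+10 hours 10 minutes → arrive 2:15 AM UTC on Apr 28.
Flight 2 lands earlier by 13 hours 41 minutes.

the second, by 13 hours 41 minutes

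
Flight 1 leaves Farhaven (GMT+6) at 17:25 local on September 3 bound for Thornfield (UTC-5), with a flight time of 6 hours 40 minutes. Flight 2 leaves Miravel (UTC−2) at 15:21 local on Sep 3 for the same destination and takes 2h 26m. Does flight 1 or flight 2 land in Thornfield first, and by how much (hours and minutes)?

Flight 1 in UTC: 17:25 − 6:00 = 11:25 on Sep 3.
+6 hours and 40 minutes → arrive 18:05 UTC on Sep 3.
Flight 2 in UTC: 15:21 + 2:00 = 17:21 on Sep 3.
+2 hours 26 minutes → arrive 19:47 UTC on Sep 3.
Flight 1 lands earlier by 1 hour 42 minutes.

the first, by 1 hour 42 minutes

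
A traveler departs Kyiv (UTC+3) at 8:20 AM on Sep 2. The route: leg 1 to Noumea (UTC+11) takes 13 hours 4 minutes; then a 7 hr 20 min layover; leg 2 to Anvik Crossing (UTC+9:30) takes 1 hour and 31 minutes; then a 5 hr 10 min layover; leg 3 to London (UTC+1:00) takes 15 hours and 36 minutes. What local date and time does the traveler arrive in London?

Convert departure to UTC: 8:20 AM − 3:00 = 5:20 AM UTC on Sep 2.
Add 13 hours 4 minutes leg 1 → 6:24 PM UTC.
Add 7 hours 20 minutes layover in Noumea → 1:44 AM UTC (Sep 3).
Add 1 hour and 31 minutes leg 2 → 3:15 AM UTC.
Add 5 hours 10 minutes layover in Anvik Crossing → 8:25 AM UTC.
Add 15 hours and 36 minutes leg 3 → 12:01 AM UTC (Sep 4).
London is UTC+1:00, so local arrival = 12:01 AM + 1:00 = 1:01 AM on Sep 4.

1:01 AM on September 4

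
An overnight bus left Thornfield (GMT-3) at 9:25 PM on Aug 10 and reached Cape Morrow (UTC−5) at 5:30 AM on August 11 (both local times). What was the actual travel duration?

Departure in UTC: 9:25 PM + 3:00 = 12:25 AM on Aug 11.
Arrival in UTC: 5:30 AM + 5:00 = 10:30 AM on Aug 11.
Elapsed = 10:30 AM − 12:25 AM = 10 hours 5 minutes.

10 hours 5 minutes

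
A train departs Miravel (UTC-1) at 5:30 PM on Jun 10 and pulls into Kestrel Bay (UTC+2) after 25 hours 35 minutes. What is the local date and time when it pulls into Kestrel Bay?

10:05 PM on June 11

Kestrel Bay is 3:00 ahead of Miravel.
After 25 hours 35 minutes it is 7:05 PM (Jun 11) in Miravel.
Shift by the zone difference: 7:05 PM + 3:00 = 10:05 PM on Jun 11 in Kestrel Bay.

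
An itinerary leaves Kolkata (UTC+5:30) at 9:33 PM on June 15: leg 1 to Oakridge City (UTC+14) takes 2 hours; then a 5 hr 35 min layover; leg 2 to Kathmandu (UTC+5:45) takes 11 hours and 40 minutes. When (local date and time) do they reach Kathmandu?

Convert departure to UTC: 9:33 PM − 5:30 = 4:03 PM UTC on Jun 15.
Add 2 hours leg 1 → 6:03 PM UTC.
Add 5 hours 35 minutes layover in Oakridge City → 11:38 PM UTC.
Add 11 hours and 40 minutes leg 2 → 11:18 AM UTC (Jun 16).
Kathmandu is UTC+5:45, so local arrival = 11:18 AM + 5:45 = 5:03 PM on Jun 16.

5:03 PM on Jun 16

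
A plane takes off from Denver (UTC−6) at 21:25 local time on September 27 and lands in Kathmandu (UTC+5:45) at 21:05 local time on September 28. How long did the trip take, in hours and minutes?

11 hours 55 minutes

Departure in UTC: 21:25 + 6:00 = 03:25 on Sep 28.
Arrival in UTC: 21:05 − 5:45 = 15:20 on Sep 28.
Elapsed = 15:20 − 03:25 = 11 hours 55 minutes.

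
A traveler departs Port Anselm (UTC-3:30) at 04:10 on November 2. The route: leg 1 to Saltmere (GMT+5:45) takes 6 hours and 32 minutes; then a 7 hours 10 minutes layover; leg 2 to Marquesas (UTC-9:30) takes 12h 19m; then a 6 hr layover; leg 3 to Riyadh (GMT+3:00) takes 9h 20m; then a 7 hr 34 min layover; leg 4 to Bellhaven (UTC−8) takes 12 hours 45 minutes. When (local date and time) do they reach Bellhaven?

13:20 on November 4

Convert departure to UTC: 04:10 + 3:30 = 07:40 UTC on Nov 2.
Add 6 hours 32 minutes leg 1 → 14:12 UTC.
Add 7 hours 10 minutes layover in Saltmere → 21:22 UTC.
Add 12 hours and 19 minutes leg 2 → 09:41 UTC (Nov 3).
Add 6 hours layover in Marquesas → 15:41 UTC.
Add 9 hours and 20 minutes leg 3 → 01:01 UTC (Nov 4).
Add 7 hours 34 minutes layover in Riyadh → 08:35 UTC.
Add 12 hours 45 minutes leg 4 → 21:20 UTC.
Bellhaven is UTC−8:00, so local arrival = 21:20 − 8:00 = 13:20 on Nov 4.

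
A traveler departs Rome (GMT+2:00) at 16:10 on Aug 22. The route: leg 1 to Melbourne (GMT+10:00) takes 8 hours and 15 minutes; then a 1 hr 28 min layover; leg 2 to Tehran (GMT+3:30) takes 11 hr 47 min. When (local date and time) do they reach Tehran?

15:10 on Aug 23

Convert departure to UTC: 16:10 − 2:00 = 14:10 UTC on Aug 22.
Add 8 hours 15 minutes leg 1 → 22:25 UTC.
Add 1 hour and 28 minutes layover in Melbourne → 23:53 UTC.
Add 11 hours 47 minutes leg 2 → 11:40 UTC (Aug 23).
Tehran is UTC+3:30, so local arrival = 11:40 + 3:30 = 15:10 on Aug 23.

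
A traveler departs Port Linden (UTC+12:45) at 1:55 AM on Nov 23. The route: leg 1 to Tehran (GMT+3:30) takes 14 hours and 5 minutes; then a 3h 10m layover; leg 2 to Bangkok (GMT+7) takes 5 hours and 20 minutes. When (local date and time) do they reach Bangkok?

6:45 PM on November 23

Convert departure to UTC: 1:55 AM − 12:45 = 1:10 PM UTC on Nov 22.
Add 14 hours and 5 minutes leg 1 → 3:15 AM UTC (Nov 23).
Add 3 hours and 10 minutes layover in Tehran → 6:25 AM UTC.
Add 5 hours and 20 minutes leg 2 → 11:45 AM UTC.
Bangkok is UTC+7:00, so local arrival = 11:45 AM + 7:00 = 6:45 PM on Nov 23.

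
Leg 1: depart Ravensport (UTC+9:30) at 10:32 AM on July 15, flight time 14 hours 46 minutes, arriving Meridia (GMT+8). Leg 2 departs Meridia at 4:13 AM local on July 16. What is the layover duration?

Convert departure to UTC: 10:32 AM − 9:30 = 1:02 AM UTC on Jul 15.
Add 14 hours 46 minutes flight time → 3:48 PM UTC.
Meridia is UTC+8:00, so local arrival = 3:48 PM + 8:00 = 11:48 PM on Jul 15.
Layover = 4:13 AM − 11:48 PM (+1 day) = 4 hours 25 minutes.

4 hours 25 minutes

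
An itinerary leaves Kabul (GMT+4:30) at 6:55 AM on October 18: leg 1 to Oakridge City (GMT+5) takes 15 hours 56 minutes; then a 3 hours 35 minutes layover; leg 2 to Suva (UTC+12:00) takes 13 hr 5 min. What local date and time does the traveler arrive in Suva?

11:01 PM on October 19

Convert departure to UTC: 6:55 AM − 4:30 = 2:25 AM UTC on Oct 18.
Add 15 hours 56 minutes leg 1 → 6:21 PM UTC.
Add 3 hours 35 minutes layover in Oakridge City → 9:56 PM UTC.
Add 13 hours and 5 minutes leg 2 → 11:01 AM UTC (Oct 19).
Suva is UTC+12:00, so local arrival = 11:01 AM + 12:00 = 11:01 PM on Oct 19.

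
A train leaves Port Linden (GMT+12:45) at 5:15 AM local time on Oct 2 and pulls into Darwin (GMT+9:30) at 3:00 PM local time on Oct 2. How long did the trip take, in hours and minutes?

13 hours

Darwin is 3:15 behind Port Linden.
Clock-face elapsed time (ignoring zones) is 9 hours 45 minutes.
Actual elapsed = 9 hours 45 minutes + 3:15 = 13 hours.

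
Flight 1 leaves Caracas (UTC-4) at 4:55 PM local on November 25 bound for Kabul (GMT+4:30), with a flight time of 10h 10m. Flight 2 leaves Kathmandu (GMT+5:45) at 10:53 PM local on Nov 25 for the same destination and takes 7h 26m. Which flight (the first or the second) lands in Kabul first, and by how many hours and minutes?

the second, by 6 hours 31 minutes

Flight 1 in UTC: 4:55 PM + 4:00 = 8:55 PM on Nov 25.
+10 hours 10 minutes → arrive 7:05 AM UTC on Nov 26.
Flight 2 in UTC: 10:53 PM − 5:45 = 5:08 PM on Nov 25.
+7 hours and 26 minutes → arrive 12:34 AM UTC on Nov 26.
Flight 2 lands earlier by 6 hours 31 minutes.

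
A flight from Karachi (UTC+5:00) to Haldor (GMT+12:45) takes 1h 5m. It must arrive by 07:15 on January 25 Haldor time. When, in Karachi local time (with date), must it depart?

Target arrival in UTC: 07:15 − 12:45 = 18:30 on Jan 24.
Subtract 1 hour 5 minutes → departure 17:25 UTC on Jan 24.
Karachi is UTC+5:00: 17:25 + 5:00 = 22:25 on Jan 24.

22:25 on January 24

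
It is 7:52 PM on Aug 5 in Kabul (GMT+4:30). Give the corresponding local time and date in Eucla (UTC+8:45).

12:07 AM on August 6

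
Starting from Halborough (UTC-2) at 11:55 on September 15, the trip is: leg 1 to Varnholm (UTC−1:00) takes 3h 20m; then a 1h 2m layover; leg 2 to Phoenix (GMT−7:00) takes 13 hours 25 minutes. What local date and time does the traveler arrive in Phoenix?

Convert departure to UTC: 11:55 + 2:00 = 13:55 UTC on Sep 15.
Add 3 hours and 20 minutes leg 1 → 17:15 UTC.
Add 1 hour and 2 minutes layover in Varnholm → 18:17 UTC.
Add 13 hours 25 minutes leg 2 → 07:42 UTC (Sep 16).
Phoenix is UTC−7:00, so local arrival = 07:42 − 7:00 = 00:42 on Sep 16.

00:42 on September 16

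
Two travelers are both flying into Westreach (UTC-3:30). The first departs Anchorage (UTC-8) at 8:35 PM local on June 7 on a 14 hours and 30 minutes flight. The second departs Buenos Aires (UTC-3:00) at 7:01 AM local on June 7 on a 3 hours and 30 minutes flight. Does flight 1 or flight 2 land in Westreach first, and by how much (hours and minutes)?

the second, by 29 hours 34 minutes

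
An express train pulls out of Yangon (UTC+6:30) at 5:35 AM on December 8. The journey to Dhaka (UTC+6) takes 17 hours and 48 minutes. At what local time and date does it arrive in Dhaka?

10:53 PM on December 8

Convert departure to UTC: 5:35 AM − 6:30 = 11:05 PM UTC on Dec 7.
Add 17 hours 48 minutes travel time → 4:53 PM UTC (Dec 8).
Dhaka is UTC+6:00, so local arrival = 4:53 PM + 6:00 = 10:53 PM on Dec 8.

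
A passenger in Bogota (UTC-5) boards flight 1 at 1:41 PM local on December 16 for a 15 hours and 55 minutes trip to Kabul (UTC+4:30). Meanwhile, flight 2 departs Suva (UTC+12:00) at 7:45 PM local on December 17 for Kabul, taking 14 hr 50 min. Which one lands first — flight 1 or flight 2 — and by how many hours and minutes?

the first, by 11 hours 59 minutes

Flight 1 in UTC: 1:41 PM + 5:00 = 6:41 PM on Dec 16.
+15 hours and 55 minutes → arrive 10:36 AM UTC on Dec 17.
Flight 2 in UTC: 7:45 PM − 12:00 = 7:45 AM on Dec 17.
+14 hours 50 minutes → arrive 10:35 PM UTC on Dec 17.
Flight 1 lands earlier by 11 hours 59 minutes.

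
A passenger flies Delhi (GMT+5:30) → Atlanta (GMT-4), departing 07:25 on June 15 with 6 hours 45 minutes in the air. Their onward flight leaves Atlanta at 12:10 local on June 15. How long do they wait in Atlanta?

Convert departure to UTC: 07:25 − 5:30 = 01:55 UTC on Jun 15.
Add 6 hours 45 minutes flight time → 08:40 UTC.
Atlanta is UTC−4:00, so local arrival = 08:40 − 4:00 = 04:40 on Jun 15.
Layover = 12:10 − 04:40 = 7 hours 30 minutes.

7 hours 30 minutes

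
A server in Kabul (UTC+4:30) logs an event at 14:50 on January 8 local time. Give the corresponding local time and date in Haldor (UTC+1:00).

11:20 on Jan 8

In UTC: 14:50 − 4:30 = 10:20 on Jan 8.
Haldor is UTC+1:00: 10:20 + 1:00 = 11:20 on Jan 8.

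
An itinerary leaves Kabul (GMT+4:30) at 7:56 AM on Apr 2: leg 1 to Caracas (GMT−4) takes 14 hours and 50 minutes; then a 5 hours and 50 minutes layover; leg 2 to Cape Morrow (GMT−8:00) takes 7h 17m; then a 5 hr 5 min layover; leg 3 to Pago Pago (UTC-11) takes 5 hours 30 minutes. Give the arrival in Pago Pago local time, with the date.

6:58 AM on April 3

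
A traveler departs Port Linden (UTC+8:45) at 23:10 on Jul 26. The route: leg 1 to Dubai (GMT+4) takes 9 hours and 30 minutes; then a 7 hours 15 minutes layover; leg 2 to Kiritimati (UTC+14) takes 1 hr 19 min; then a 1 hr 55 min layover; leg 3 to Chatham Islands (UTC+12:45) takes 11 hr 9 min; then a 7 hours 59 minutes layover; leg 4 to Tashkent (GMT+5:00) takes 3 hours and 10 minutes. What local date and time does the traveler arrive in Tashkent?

Convert departure to UTC: 23:10 − 8:45 = 14:25 UTC on Jul 26.
Add 9 hours and 30 minutes leg 1 → 23:55 UTC.
Add 7 hours and 15 minutes layover in Dubai → 07:10 UTC (Jul 27).
Add 1 hour 19 minutes leg 2 → 08:29 UTC.
Add 1 hour and 55 minutes layover in Kiritimati → 10:24 UTC.
Add 11 hours and 9 minutes leg 3 → 21:33 UTC.
Add 7 hours and 59 minutes layover in Chatham Islands → 05:32 UTC (Jul 28).
Add 3 hours and 10 minutes leg 4 → 08:42 UTC.
Tashkent is UTC+5:00, so local arrival = 08:42 + 5:00 = 13:42 on Jul 28.

13:42 on July 28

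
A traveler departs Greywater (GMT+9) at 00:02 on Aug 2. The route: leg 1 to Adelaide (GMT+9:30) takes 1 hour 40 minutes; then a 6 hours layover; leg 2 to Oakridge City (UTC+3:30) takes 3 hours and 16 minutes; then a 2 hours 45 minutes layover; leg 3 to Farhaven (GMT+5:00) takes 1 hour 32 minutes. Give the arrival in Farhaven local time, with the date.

Convert departure to UTC: 00:02 − 9:00 = 15:02 UTC on Aug 1.
Add 1 hour 40 minutes leg 1 → 16:42 UTC.
Add 6 hours layover in Adelaide → 22:42 UTC.
Add 3 hours and 16 minutes leg 2 → 01:58 UTC (Aug 2).
Add 2 hours 45 minutes layover in Oakridge City → 04:43 UTC.
Add 1 hour 32 minutes leg 3 → 06:15 UTC.
Farhaven is UTC+5:00, so local arrival = 06:15 + 5:00 = 11:15 on Aug 2.

11:15 on August 2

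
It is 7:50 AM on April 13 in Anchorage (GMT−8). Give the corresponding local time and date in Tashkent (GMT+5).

In UTC: 7:50 AM + 8:00 = 3:50 PM on Apr 13.
Tashkent is UTC+5:00: 3:50 PM + 5:00 = 8:50 PM on Apr 13.

8:50 PM on April 13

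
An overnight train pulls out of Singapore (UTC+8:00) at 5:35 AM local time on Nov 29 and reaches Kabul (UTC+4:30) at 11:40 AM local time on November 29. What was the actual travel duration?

9 hours 35 minutes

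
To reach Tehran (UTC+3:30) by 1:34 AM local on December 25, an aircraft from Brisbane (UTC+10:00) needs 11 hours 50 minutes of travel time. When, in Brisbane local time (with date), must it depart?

8:14 PM on December 24

Target arrival in UTC: 1:34 AM − 3:30 = 10:04 PM on Dec 24.
Subtract 11 hours and 50 minutes → departure 10:14 AM UTC on Dec 24.
Brisbane is UTC+10:00: 10:14 AM + 10:00 = 8:14 PM on Dec 24.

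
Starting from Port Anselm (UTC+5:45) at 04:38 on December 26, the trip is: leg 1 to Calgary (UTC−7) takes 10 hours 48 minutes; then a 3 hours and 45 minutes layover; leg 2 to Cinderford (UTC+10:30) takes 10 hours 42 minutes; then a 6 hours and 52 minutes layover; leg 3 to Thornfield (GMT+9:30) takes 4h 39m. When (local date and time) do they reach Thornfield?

21:09 on Dec 27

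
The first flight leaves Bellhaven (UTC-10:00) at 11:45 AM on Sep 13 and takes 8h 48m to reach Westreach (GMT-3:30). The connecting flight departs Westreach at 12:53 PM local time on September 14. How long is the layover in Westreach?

9 hours 50 minutes

Convert departure to UTC: 11:45 AM + 10:00 = 9:45 PM UTC on Sep 13.
Add 8 hours 48 minutes flight time → 6:33 AM UTC (Sep 14).
Westreach is UTC−3:30, so local arrival = 6:33 AM − 3:30 = 3:03 AM on Sep 14.
Layover = 12:53 PM − 3:03 AM = 9 hours 50 minutes.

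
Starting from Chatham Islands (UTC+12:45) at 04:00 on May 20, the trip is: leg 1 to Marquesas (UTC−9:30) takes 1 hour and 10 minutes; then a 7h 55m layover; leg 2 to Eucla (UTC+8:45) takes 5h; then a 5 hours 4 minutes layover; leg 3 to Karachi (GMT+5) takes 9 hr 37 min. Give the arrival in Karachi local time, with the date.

01:01 on May 21

Convert departure to UTC: 04:00 − 12:45 = 15:15 UTC on May 19.
Add 1 hour and 10 minutes leg 1 → 16:25 UTC.
Add 7 hours and 55 minutes layover in Marquesas → 00:20 UTC (May 20).
Add 5 hours leg 2 → 05:20 UTC.
Add 5 hours and 4 minutes layover in Eucla → 10:24 UTC.
Add 9 hours 37 minutes leg 3 → 20:01 UTC.
Karachi is UTC+5:00, so local arrival = 20:01 + 5:00 = 01:01 on May 21.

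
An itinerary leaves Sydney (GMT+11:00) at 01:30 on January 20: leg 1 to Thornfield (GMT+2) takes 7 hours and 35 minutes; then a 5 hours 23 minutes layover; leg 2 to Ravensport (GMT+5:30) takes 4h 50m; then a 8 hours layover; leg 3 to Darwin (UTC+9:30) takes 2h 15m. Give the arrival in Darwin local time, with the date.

Convert departure to UTC: 01:30 − 11:00 = 14:30 UTC on Jan 19.
Add 7 hours 35 minutes leg 1 → 22:05 UTC.
Add 5 hours 23 minutes layover in Thornfield → 03:28 UTC (Jan 20).
Add 4 hours and 50 minutes leg 2 → 08:18 UTC.
Add 8 hours layover in Ravensport → 16:18 UTC.
Add 2 hours and 15 minutes leg 3 → 18:33 UTC.
Darwin is UTC+9:30, so local arrival = 18:33 + 9:30 = 04:03 on Jan 21.

04:03 on January 21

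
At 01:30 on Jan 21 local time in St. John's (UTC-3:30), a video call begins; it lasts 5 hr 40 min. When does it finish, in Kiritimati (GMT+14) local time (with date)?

00:40 on January 22

Kiritimati is 17:30 ahead of St. John's.
After 5 hours 40 minutes it is 07:10 in St. John's.
Shift by the zone difference: 07:10 + 17:30 = 00:40 on Jan 22 in Kiritimati.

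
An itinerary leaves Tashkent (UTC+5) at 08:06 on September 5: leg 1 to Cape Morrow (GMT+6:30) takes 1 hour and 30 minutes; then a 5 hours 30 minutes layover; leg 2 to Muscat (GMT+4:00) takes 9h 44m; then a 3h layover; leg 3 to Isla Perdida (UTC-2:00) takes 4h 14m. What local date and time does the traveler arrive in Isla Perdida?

01:04 on September 6

Convert departure to UTC: 08:06 − 5:00 = 03:06 UTC on Sep 5.
Add 1 hour and 30 minutes leg 1 → 04:36 UTC.
Add 5 hours and 30 minutes layover in Cape Morrow → 10:06 UTC.
Add 9 hours 44 minutes leg 2 → 19:50 UTC.
Add 3 hours layover in Muscat → 22:50 UTC.
Add 4 hours and 14 minutes leg 3 → 03:04 UTC (Sep 6).
Isla Perdida is UTC−2:00, so local arrival = 03:04 − 2:00 = 01:04 on Sep 6.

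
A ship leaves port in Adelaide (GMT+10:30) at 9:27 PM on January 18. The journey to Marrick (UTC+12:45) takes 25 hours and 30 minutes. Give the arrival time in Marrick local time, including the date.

1:12 AM on Jan 20

Convert departure to UTC: 9:27 PM − 10:30 = 10:57 AM UTC on Jan 18.
Add 25 hours 30 minutes travel time → 12:27 PM UTC (Jan 19).
Marrick is UTC+12:45, so local arrival = 12:27 PM + 12:45 = 1:12 AM on Jan 20.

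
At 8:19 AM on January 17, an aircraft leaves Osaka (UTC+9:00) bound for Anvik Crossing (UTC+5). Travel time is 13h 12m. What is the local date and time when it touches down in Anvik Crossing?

Convert departure to UTC: 8:19 AM − 9:00 = 11:19 PM UTC on Jan 16.
Add 13 hours and 12 minutes travel time → 12:31 PM UTC (Jan 17).
Anvik Crossing is UTC+5:00, so local arrival = 12:31 PM + 5:00 = 5:31 PM on Jan 17.

5:31 PM on Jan 17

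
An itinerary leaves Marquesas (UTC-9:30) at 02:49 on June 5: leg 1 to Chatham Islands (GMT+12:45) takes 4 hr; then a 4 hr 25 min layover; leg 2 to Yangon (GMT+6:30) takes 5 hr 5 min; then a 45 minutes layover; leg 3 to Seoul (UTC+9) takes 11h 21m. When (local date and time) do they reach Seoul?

22:55 on June 6

Convert departure to UTC: 02:49 + 9:30 = 12:19 UTC on Jun 5.
Add 4 hours leg 1 → 16:19 UTC.
Add 4 hours 25 minutes layover in Chatham Islands → 20:44 UTC.
Add 5 hours and 5 minutes leg 2 → 01:49 UTC (Jun 6).
Add 45 minutes layover in Yangon → 02:34 UTC.
Add 11 hours and 21 minutes leg 3 → 13:55 UTC.
Seoul is UTC+9:00, so local arrival = 13:55 + 9:00 = 22:55 on Jun 6.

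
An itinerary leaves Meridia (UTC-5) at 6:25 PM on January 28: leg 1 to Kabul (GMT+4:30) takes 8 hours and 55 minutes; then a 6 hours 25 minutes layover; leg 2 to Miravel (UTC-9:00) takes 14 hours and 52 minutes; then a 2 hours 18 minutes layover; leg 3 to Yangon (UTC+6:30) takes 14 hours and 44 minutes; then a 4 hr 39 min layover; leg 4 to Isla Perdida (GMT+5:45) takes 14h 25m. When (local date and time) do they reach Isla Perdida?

11:28 PM on January 31

Convert departure to UTC: 6:25 PM + 5:00 = 11:25 PM UTC on Jan 28.
Add 8 hours 55 minutes leg 1 → 8:20 AM UTC (Jan 29).
Add 6 hours and 25 minutes layover in Kabul → 2:45 PM UTC.
Add 14 hours and 52 minutes leg 2 → 5:37 AM UTC (Jan 30).
Add 2 hours 18 minutes layover in Miravel → 7:55 AM UTC.
Add 14 hours 44 minutes leg 3 → 10:39 PM UTC.
Add 4 hours 39 minutes layover in Yangon → 3:18 AM UTC (Jan 31).
Add 14 hours and 25 minutes leg 4 → 5:43 PM UTC.
Isla Perdida is UTC+5:45, so local arrival = 5:43 PM + 5:45 = 11:28 PM on Jan 31.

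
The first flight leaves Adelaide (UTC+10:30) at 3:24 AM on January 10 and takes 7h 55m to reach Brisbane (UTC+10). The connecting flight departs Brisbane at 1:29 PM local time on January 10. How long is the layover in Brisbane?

Convert departure to UTC: 3:24 AM − 10:30 = 4:54 PM UTC on Jan 9.
Add 7 hours and 55 minutes flight time → 12:49 AM UTC (Jan 10).
Brisbane is UTC+10:00, so local arrival = 12:49 AM + 10:00 = 10:49 AM on Jan 10.
Layover = 1:29 PM − 10:49 AM = 2 hours 40 minutes.

2 hours 40 minutes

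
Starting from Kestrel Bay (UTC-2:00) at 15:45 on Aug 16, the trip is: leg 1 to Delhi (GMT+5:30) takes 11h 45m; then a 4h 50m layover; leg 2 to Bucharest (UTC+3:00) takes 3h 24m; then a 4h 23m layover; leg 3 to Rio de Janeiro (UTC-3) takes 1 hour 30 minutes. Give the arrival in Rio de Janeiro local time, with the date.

16:37 on August 17

Convert departure to UTC: 15:45 + 2:00 = 17:45 UTC on Aug 16.
Add 11 hours and 45 minutes leg 1 → 05:30 UTC (Aug 17).
Add 4 hours and 50 minutes layover in Delhi → 10:20 UTC.
Add 3 hours and 24 minutes leg 2 → 13:44 UTC.
Add 4 hours and 23 minutes layover in Bucharest → 18:07 UTC.
Add 1 hour 30 minutes leg 3 → 19:37 UTC.
Rio de Janeiro is UTC−3:00, so local arrival = 19:37 − 3:00 = 16:37 on Aug 17.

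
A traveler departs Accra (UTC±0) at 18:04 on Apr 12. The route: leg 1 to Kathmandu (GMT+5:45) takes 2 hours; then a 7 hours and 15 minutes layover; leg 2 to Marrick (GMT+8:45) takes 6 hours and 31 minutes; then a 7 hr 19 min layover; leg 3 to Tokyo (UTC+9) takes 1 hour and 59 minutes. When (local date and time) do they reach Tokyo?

Accra is at UTC+0, so departure is already 18:04 UTC on Apr 12.
Add 2 hours leg 1 → 20:04 UTC.
Add 7 hours 15 minutes layover in Kathmandu → 03:19 UTC (Apr 13).
Add 6 hours and 31 minutes leg 2 → 09:50 UTC.
Add 7 hours and 19 minutes layover in Marrick → 17:09 UTC.
Add 1 hour 59 minutes leg 3 → 19:08 UTC.
Tokyo is UTC+9:00, so local arrival = 19:08 + 9:00 = 04:08 on Apr 14.

04:08 on April 14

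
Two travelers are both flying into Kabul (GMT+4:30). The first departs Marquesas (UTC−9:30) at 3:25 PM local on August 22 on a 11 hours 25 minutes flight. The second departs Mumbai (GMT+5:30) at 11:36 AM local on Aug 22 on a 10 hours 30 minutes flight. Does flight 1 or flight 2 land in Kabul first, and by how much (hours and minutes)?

the second, by 19 hours 44 minutes

Flight 1 in UTC: 3:25 PM + 9:30 = 12:55 AM on Aug 23.
+11 hours 25 minutes → arrive 12:20 PM UTC on Aug 23.
Flight 2 in UTC: 11:36 AM − 5:30 = 6:06 AM on Aug 22.
+10 hours and 30 minutes → arrive 4:36 PM UTC on Aug 22.
Flight 2 lands earlier by 19 hours 44 minutes.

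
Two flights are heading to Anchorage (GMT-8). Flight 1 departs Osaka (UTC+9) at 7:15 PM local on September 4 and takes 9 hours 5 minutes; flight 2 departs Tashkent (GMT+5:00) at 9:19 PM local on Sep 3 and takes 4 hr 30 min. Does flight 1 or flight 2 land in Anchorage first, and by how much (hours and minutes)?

the second, by 22 hours 31 minutes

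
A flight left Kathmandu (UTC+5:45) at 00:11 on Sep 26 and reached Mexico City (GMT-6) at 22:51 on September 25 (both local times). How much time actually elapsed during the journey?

Departure in UTC: 00:11 − 5:45 = 18:26 on Sep 25.
Arrival in UTC: 22:51 + 6:00 = 04:51 on Sep 26.
Elapsed = 04:51 − 18:26 (+1 day) = 10 hours 25 minutes.

10 hours 25 minutes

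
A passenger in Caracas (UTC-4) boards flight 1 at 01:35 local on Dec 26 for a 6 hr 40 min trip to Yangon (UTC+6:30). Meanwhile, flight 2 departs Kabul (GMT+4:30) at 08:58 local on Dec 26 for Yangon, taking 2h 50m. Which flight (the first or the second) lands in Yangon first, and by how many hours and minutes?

the second, by 4 hours 57 minutes

Flight 1 in UTC: 01:35 + 4:00 = 05:35 on Dec 26.
+6 hours and 40 minutes → arrive 12:15 UTC on Dec 26.
Flight 2 in UTC: 08:58 − 4:30 = 04:28 on Dec 26.
+2 hours 50 minutes → arrive 07:18 UTC on Dec 26.
Flight 2 lands earlier by 4 hours 57 minutes.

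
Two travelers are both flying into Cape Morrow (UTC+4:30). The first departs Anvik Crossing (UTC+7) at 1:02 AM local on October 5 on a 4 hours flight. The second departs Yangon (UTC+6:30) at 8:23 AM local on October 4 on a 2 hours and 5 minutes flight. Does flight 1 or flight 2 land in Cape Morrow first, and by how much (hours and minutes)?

Flight 1 in UTC: 1:02 AM − 7:00 = 6:02 PM on Oct 4.
+4 hours → arrive 10:02 PM UTC on Oct 4.
Flight 2 in UTC: 8:23 AM − 6:30 = 1:53 AM on Oct 4.
+2 hours and 5 minutes → arrive 3:58 AM UTC on Oct 4.
Flight 2 lands earlier by 18 hours 4 minutes.

the second, by 18 hours 4 minutes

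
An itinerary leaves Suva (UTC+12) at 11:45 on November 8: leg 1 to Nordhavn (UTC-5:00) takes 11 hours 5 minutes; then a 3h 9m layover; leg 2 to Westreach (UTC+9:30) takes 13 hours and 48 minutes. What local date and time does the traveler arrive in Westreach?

Convert departure to UTC: 11:45 − 12:00 = 23:45 UTC on Nov 7.
Add 11 hours and 5 minutes leg 1 → 10:50 UTC (Nov 8).
Add 3 hours 9 minutes layover in Nordhavn → 13:59 UTC.
Add 13 hours 48 minutes leg 2 → 03:47 UTC (Nov 9).
Westreach is UTC+9:30, so local arrival = 03:47 + 9:30 = 13:17 on Nov 9.

13:17 on November 9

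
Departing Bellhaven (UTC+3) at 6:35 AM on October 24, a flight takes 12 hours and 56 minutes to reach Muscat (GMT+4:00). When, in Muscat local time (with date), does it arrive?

8:31 PM on Oct 24

Convert departure to UTC: 6:35 AM − 3:00 = 3:35 AM UTC on Oct 24.
Add 12 hours and 56 minutes travel time → 4:31 PM UTC.
Muscat is UTC+4:00, so local arrival = 4:31 PM + 4:00 = 8:31 PM on Oct 24.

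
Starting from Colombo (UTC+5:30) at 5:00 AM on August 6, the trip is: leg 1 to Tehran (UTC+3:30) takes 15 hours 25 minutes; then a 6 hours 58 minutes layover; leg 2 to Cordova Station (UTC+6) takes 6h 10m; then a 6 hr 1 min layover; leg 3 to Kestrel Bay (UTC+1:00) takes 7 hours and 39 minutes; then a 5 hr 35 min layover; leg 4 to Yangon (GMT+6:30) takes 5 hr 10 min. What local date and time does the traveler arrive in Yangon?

Convert departure to UTC: 5:00 AM − 5:30 = 11:30 PM UTC on Aug 5.
Add 15 hours and 25 minutes leg 1 → 2:55 PM UTC (Aug 6).
Add 6 hours 58 minutes layover in Tehran → 9:53 PM UTC.
Add 6 hours and 10 minutes leg 2 → 4:03 AM UTC (Aug 7).
Add 6 hours and 1 minute layover in Cordova Station → 10:04 AM UTC.
Add 7 hours 39 minutes leg 3 → 5:43 PM UTC.
Add 5 hours 35 minutes layover in Kestrel Bay → 11:18 PM UTC.
Add 5 hours and 10 minutes leg 4 → 4:28 AM UTC (Aug 8).
Yangon is UTC+6:30, so local arrival = 4:28 AM + 6:30 = 10:58 AM on Aug 8.

10:58 AM on August 8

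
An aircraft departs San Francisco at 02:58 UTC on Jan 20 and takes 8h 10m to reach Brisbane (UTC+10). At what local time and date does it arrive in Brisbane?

Departure is given in UTC: 02:58 on Jan 20.
Add 8 hours 10 minutes → 11:08 UTC.
Brisbane is UTC+10:00: 11:08 + 10:00 = 21:08 on Jan 20.

21:08 on January 20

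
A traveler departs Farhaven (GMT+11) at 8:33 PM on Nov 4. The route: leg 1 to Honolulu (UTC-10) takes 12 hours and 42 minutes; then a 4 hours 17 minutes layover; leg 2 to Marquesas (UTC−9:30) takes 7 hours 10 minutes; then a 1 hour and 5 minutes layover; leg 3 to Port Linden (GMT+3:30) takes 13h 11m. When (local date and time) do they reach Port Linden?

Convert departure to UTC: 8:33 PM − 11:00 = 9:33 AM UTC on Nov 4.
Add 12 hours 42 minutes leg 1 → 10:15 PM UTC.
Add 4 hours and 17 minutes layover in Honolulu → 2:32 AM UTC (Nov 5).
Add 7 hours 10 minutes leg 2 → 9:42 AM UTC.
Add 1 hour 5 minutes layover in Marquesas → 10:47 AM UTC.
Add 13 hours and 11 minutes leg 3 → 11:58 PM UTC.
Port Linden is UTC+3:30, so local arrival = 11:58 PM + 3:30 = 3:28 AM on Nov 6.

3:28 AM on November 6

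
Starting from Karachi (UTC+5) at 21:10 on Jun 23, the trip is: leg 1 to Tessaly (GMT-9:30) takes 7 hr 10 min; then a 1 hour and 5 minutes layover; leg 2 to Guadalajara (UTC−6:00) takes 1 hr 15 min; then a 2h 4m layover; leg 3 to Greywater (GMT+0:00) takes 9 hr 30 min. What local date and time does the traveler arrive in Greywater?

Convert departure to UTC: 21:10 − 5:00 = 16:10 UTC on Jun 23.
Add 7 hours and 10 minutes leg 1 → 23:20 UTC.
Add 1 hour 5 minutes layover in Tessaly → 00:25 UTC (Jun 24).
Add 1 hour and 15 minutes leg 2 → 01:40 UTC.
Add 2 hours 4 minutes layover in Guadalajara → 03:44 UTC.
Add 9 hours 30 minutes leg 3 → 13:14 UTC.
Greywater is UTC+0, so local arrival is the same: 13:14 on Jun 24.

13:14 on June 24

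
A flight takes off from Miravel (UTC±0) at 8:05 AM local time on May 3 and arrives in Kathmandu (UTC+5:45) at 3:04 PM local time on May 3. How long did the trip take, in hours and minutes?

1 hour 14 minutes

Kathmandu is 5:45 ahead of Miravel.
Clock-face elapsed time (ignoring zones) is 6 hours 59 minutes.
Actual elapsed = 6 hours 59 minutes − 5:45 = 1 hour 14 minutes.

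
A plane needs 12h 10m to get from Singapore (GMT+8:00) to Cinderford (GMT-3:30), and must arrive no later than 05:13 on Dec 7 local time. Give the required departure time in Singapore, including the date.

04:33 on December 7

Target arrival in UTC: 05:13 + 3:30 = 08:43 on Dec 7.
Subtract 12 hours 10 minutes → departure 20:33 UTC on Dec 6.
Singapore is UTC+8:00: 20:33 + 8:00 = 04:33 on Dec 7.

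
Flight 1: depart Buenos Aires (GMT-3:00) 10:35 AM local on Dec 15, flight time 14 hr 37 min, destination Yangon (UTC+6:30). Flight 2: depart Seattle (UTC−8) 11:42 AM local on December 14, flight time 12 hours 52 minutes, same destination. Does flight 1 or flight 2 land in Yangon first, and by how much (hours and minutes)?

the second, by 19 hours 38 minutes

Flight 1 in UTC: 10:35 AM + 3:00 = 1:35 PM on Dec 15.
+14 hours 37 minutes → arrive 4:12 AM UTC on Dec 16.
Flight 2 in UTC: 11:42 AM + 8:00 = 7:42 PM on Dec 14.
+12 hours 52 minutes → arrive 8:34 AM UTC on Dec 15.
Flight 2 lands earlier by 19 hours 38 minutes.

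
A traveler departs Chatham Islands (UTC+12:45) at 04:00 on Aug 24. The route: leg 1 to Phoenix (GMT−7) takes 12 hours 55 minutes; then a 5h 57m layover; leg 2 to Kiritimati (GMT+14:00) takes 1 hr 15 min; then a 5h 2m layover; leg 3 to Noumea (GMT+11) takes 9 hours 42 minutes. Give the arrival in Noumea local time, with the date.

Convert departure to UTC: 04:00 − 12:45 = 15:15 UTC on Aug 23.
Add 12 hours and 55 minutes leg 1 → 04:10 UTC (Aug 24).
Add 5 hours 57 minutes layover in Phoenix → 10:07 UTC.
Add 1 hour 15 minutes leg 2 → 11:22 UTC.
Add 5 hours 2 minutes layover in Kiritimati → 16:24 UTC.
Add 9 hours 42 minutes leg 3 → 02:06 UTC (Aug 25).
Noumea is UTC+11:00, so local arrival = 02:06 + 11:00 = 13:06 on Aug 25.

13:06 on August 25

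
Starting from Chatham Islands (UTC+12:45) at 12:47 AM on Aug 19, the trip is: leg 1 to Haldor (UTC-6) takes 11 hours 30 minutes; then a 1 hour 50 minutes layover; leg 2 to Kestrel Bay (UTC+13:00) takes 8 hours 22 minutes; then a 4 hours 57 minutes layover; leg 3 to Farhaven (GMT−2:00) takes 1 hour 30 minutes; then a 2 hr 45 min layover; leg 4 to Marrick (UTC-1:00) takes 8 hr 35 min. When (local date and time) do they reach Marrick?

Convert departure to UTC: 12:47 AM − 12:45 = 12:02 PM UTC on Aug 18.
Add 11 hours 30 minutes leg 1 → 11:32 PM UTC.
Add 1 hour and 50 minutes layover in Haldor → 1:22 AM UTC (Aug 19).
Add 8 hours 22 minutes leg 2 → 9:44 AM UTC.
Add 4 hours and 57 minutes layover in Kestrel Bay → 2:41 PM UTC.
Add 1 hour 30 minutes leg 3 → 4:11 PM UTC.
Add 2 hours 45 minutes layover in Farhaven → 6:56 PM UTC.
Add 8 hours and 35 minutes leg 4 → 3:31 AM UTC (Aug 20).
Marrick is UTC−1:00, so local arrival = 3:31 AM − 1:00 = 2:31 AM on Aug 20.

2:31 AM on August 20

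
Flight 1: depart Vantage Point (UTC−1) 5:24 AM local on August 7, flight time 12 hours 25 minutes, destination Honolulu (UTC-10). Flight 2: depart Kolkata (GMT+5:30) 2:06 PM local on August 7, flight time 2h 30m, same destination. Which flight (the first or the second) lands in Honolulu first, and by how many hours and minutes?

Flight 1 in UTC: 5:24 AM + 1:00 = 6:24 AM on Aug 7.
+12 hours 25 minutes → arrive 6:49 PM UTC on Aug 7.
Flight 2 in UTC: 2:06 PM − 5:30 = 8:36 AM on Aug 7.
+2 hours 30 minutes → arrive 11:06 AM UTC on Aug 7.
Flight 2 lands earlier by 7 hours 43 minutes.

the second, by 7 hours 43 minutes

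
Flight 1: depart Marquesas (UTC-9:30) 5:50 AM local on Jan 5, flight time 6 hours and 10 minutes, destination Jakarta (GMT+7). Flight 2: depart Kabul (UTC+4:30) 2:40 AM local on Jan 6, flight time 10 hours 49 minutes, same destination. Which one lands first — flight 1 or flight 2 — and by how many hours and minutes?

Flight 1 in UTC: 5:50 AM + 9:30 = 3:20 PM on Jan 5.
+6 hours 10 minutes → arrive 9:30 PM UTC on Jan 5.
Flight 2 in UTC: 2:40 AM − 4:30 = 10:10 PM on Jan 5.
+10 hours 49 minutes → arrive 8:59 AM UTC on Jan 6.
Flight 1 lands earlier by 11 hours 29 minutes.

the first, by 11 hours 29 minutes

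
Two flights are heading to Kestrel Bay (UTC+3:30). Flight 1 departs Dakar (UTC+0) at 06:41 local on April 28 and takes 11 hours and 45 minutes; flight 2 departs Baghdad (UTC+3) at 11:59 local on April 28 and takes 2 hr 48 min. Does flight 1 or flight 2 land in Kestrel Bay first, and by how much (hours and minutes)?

the second, by 6 hours 39 minutes

Flight 1 departs at 06:41 UTC (Apr 28).
+11 hours and 45 minutes → arrive 18:26 UTC on Apr 28.
Flight 2 in UTC: 11:59 − 3:00 = 08:59 on Apr 28.
+2 hours 48 minutes → arrive 11:47 UTC on Apr 28.
Flight 2 lands earlier by 6 hours 39 minutes.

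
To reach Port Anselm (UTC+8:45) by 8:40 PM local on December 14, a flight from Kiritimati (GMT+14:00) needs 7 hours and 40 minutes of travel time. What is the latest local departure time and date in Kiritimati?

6:15 PM on December 14

Target arrival in UTC: 8:40 PM − 8:45 = 11:55 AM on Dec 14.
Subtract 7 hours 40 minutes → departure 4:15 AM UTC on Dec 14.
Kiritimati is UTC+14:00: 4:15 AM + 14:00 = 6:15 PM on Dec 14.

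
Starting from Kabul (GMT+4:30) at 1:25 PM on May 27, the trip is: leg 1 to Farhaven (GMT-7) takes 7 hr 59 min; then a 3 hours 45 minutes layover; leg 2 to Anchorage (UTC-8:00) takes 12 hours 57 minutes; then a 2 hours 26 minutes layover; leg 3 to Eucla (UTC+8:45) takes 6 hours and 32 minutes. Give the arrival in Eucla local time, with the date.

3:19 AM on May 29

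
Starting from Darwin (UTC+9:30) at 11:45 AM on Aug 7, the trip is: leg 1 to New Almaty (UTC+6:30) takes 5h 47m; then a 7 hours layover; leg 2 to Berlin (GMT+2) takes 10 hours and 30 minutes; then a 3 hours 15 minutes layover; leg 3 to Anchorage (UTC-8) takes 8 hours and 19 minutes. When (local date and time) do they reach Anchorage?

Convert departure to UTC: 11:45 AM − 9:30 = 2:15 AM UTC on Aug 7.
Add 5 hours and 47 minutes leg 1 → 8:02 AM UTC.
Add 7 hours layover in New Almaty → 3:02 PM UTC.
Add 10 hours and 30 minutes leg 2 → 1:32 AM UTC (Aug 8).
Add 3 hours 15 minutes layover in Berlin → 4:47 AM UTC.
Add 8 hours 19 minutes leg 3 → 1:06 PM UTC.
Anchorage is UTC−8:00, so local arrival = 1:06 PM − 8:00 = 5:06 AM on Aug 8.

5:06 AM on August 8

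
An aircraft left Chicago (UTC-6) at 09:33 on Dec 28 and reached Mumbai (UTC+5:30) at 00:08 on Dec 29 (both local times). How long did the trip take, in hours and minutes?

Departure in UTC: 09:33 + 6:00 = 15:33 on Dec 28.
Arrival in UTC: 00:08 − 5:30 = 18:38 on Dec 28.
Elapsed = 18:38 − 15:33 = 3 hours 5 minutes.

3 hours 5 minutes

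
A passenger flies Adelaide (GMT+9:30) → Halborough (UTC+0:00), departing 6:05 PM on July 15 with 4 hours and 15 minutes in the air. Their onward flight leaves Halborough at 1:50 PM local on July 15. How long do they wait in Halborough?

Convert departure to UTC: 6:05 PM − 9:30 = 8:35 AM UTC on Jul 15.
Add 4 hours 15 minutes flight time → 12:50 PM UTC.
Halborough is UTC+0, so local arrival is the same: 12:50 PM on Jul 15.
Layover = 1:50 PM − 12:50 PM = 1 hour.

1 hour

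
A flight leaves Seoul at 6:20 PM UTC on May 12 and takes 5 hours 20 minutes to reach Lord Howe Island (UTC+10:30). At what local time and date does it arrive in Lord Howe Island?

10:10 AM on May 13

Departure is given in UTC: 6:20 PM on May 12.
Add 5 hours 20 minutes → 11:40 PM UTC.
Lord Howe Island is UTC+10:30: 11:40 PM + 10:30 = 10:10 AM on May 13.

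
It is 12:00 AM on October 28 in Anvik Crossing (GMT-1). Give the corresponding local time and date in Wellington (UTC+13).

In UTC: 12:00 AM + 1:00 = 1:00 AM on Oct 28.
Wellington is UTC+13:00: 1:00 AM + 13:00 = 2:00 PM on Oct 28.

2:00 PM on October 28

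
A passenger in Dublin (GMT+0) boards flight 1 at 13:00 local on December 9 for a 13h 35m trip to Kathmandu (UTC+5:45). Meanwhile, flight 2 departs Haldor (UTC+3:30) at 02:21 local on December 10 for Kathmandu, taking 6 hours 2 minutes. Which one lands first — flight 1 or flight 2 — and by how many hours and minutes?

the first, by 2 hours 18 minutes

Flight 1 departs at 13:00 UTC (Dec 9).
+13 hours 35 minutes → arrive 02:35 UTC on Dec 10.
Flight 2 in UTC: 02:21 − 3:30 = 22:51 on Dec 9.
+6 hours 2 minutes → arrive 04:53 UTC on Dec 10.
Flight 1 lands earlier by 2 hours 18 minutes.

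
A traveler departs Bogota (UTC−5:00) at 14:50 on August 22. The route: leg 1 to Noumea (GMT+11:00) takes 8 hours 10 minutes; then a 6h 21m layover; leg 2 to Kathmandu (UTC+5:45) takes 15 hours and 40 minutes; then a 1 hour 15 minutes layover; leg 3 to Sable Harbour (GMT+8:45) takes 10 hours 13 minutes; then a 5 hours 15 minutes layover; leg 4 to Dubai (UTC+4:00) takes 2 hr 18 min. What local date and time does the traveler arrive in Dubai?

01:02 on August 25

Convert departure to UTC: 14:50 + 5:00 = 19:50 UTC on Aug 22.
Add 8 hours 10 minutes leg 1 → 04:00 UTC (Aug 23).
Add 6 hours 21 minutes layover in Noumea → 10:21 UTC.
Add 15 hours and 40 minutes leg 2 → 02:01 UTC (Aug 24).
Add 1 hour 15 minutes layover in Kathmandu → 03:16 UTC.
Add 10 hours and 13 minutes leg 3 → 13:29 UTC.
Add 5 hours 15 minutes layover in Sable Harbour → 18:44 UTC.
Add 2 hours 18 minutes leg 4 → 21:02 UTC.
Dubai is UTC+4:00, so local arrival = 21:02 + 4:00 = 01:02 on Aug 25.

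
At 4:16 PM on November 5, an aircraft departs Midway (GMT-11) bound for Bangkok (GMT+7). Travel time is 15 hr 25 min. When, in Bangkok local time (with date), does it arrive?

Convert departure to UTC: 4:16 PM + 11:00 = 3:16 AM UTC on Nov 6.
Add 15 hours and 25 minutes travel time → 6:41 PM UTC.
Bangkok is UTC+7:00, so local arrival = 6:41 PM + 7:00 = 1:41 AM on Nov 7.

1:41 AM on November 7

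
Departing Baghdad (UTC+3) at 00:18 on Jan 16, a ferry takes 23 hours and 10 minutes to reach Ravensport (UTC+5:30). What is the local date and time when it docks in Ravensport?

Convert departure to UTC: 00:18 − 3:00 = 21:18 UTC on Jan 15.
Add 23 hours and 10 minutes travel time → 20:28 UTC (Jan 16).
Ravensport is UTC+5:30, so local arrival = 20:28 + 5:30 = 01:58 on Jan 17.

01:58 on Jan 17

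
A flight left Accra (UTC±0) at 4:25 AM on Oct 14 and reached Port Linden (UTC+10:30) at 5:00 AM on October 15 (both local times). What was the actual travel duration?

14 hours 5 minutes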